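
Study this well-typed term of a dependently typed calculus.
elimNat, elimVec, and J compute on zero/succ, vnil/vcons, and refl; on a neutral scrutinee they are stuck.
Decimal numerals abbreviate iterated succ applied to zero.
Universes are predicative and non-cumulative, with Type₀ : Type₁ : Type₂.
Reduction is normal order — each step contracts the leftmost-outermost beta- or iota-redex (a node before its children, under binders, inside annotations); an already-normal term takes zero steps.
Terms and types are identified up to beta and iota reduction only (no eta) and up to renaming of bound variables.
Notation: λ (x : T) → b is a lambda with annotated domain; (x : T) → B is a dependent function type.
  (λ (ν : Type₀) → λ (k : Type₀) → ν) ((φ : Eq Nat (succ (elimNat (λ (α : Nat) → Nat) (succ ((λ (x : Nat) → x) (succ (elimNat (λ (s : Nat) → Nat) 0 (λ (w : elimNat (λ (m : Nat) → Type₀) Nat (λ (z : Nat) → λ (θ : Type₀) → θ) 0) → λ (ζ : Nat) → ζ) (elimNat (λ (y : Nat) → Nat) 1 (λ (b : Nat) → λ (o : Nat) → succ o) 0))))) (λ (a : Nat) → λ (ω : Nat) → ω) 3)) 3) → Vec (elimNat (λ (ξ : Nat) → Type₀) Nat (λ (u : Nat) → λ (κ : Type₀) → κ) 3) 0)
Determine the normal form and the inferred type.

resulting normal form:
  λ (ν : Type₀) → (k : Eq Nat 3 3) → Vec Nat 0
type:
  (ν : Type₀) → Type₀
observation: the leftmost-outermost redex is a beta-redex, and normalization takes 28 steps.


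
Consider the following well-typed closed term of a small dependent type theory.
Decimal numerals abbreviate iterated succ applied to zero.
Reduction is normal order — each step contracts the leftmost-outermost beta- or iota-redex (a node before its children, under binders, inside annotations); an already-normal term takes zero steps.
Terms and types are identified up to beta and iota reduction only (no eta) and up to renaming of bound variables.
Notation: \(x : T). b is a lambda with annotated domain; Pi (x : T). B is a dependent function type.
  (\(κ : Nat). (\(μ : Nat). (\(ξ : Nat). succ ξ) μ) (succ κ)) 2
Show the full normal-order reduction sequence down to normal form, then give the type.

reduction (normal order):
  (\(κ : Nat). (\(μ : Nat). (\(ξ : Nat). succ ξ) μ) (succ κ)) 2
  ~> (\(κ : Nat). (\(μ : Nat). succ μ) κ) 3
  ~> (\(κ : Nat). succ κ) 3
  ~> 4
the term's type:
  Nat


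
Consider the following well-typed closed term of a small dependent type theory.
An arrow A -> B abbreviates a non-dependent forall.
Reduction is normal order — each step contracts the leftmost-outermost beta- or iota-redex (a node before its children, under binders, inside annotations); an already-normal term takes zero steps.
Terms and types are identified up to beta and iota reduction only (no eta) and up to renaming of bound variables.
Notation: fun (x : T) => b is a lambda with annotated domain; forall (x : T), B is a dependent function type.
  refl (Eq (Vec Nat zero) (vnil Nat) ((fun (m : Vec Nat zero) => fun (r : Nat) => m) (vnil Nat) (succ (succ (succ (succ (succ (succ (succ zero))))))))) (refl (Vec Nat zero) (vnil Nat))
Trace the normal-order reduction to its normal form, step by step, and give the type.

normal-order reduction:
  refl (Eq (Vec Nat zero) (vnil Nat) ((fun (m : Vec Nat zero) => fun (r : Nat) => m) (vnil Nat) (succ (succ (succ (succ (succ (succ (succ zero))))))))) (refl (Vec Nat zero) (vnil Nat))
  ~> refl (Eq (Vec Nat zero) (vnil Nat) ((fun (m : Nat) => vnil Nat) (succ (succ (succ (succ (succ (succ (succ zero))))))))) (refl (Vec Nat zero) (vnil Nat))
  ~> refl (Eq (Vec Nat zero) (vnil Nat) (vnil Nat)) (refl (Vec Nat zero) (vnil Nat))
the term's type:
  Eq (Eq (Vec Nat zero) (vnil Nat) (vnil Nat)) (refl (Vec Nat zero) (vnil Nat)) (refl (Vec Nat zero) (vnil Nat))


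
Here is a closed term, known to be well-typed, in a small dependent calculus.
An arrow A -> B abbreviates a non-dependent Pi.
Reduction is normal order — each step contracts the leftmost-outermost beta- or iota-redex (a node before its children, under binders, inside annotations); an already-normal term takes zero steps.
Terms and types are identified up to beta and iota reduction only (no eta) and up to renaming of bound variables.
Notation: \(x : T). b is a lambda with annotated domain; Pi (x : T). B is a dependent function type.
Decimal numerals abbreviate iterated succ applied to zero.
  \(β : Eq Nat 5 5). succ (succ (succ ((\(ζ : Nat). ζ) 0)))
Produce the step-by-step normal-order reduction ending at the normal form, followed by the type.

normal-order reduction:
  \(β : Eq Nat 5 5). succ (succ (succ ((\(ζ : Nat). ζ) 0)))
  ~> \(β : Eq Nat 5 5). 3
the term's type:
  Eq Nat 5 5 -> Nat


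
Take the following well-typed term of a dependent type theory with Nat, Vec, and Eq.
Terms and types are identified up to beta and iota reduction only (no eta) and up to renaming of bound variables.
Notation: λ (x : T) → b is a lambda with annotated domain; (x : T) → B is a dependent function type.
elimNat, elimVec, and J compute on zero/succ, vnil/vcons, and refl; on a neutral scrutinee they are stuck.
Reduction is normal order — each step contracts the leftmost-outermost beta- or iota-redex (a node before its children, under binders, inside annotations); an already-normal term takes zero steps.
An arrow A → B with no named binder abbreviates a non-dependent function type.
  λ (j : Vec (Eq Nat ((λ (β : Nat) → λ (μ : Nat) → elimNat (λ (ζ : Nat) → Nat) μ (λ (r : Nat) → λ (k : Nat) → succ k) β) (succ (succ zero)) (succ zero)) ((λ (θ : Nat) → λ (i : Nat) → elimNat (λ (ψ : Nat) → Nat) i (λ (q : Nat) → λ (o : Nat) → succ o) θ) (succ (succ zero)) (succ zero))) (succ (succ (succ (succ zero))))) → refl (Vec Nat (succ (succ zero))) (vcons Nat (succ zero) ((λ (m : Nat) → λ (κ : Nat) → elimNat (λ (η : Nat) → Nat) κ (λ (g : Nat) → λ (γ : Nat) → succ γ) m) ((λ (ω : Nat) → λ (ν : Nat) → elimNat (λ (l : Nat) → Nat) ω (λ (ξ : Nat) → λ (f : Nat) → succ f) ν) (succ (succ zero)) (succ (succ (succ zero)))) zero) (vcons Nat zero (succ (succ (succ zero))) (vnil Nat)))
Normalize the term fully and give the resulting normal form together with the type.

normal form:
  λ (j : Vec (Eq Nat (succ (succ (succ zero))) (succ (succ (succ zero)))) (succ (succ (succ (succ zero))))) → refl (Vec Nat (succ (succ zero))) (vcons Nat (succ zero) (succ (succ (succ (succ (succ zero))))) (vcons Nat zero (succ (succ (succ zero))) (vnil Nat)))
inferred type:
  Vec (Eq Nat (succ (succ (succ zero))) (succ (succ (succ zero)))) (succ (succ (succ (succ zero)))) → Eq (Vec Nat (succ (succ zero))) (vcons Nat (succ zero) (succ (succ (succ (succ (succ zero))))) (vcons Nat zero (succ (succ (succ zero))) (vnil Nat))) (vcons Nat (succ zero) (succ (succ (succ (succ (succ zero))))) (vcons Nat zero (succ (succ (succ zero))) (vnil Nat)))
observation: normalization takes exactly 48 steps under the normal-order strategy.


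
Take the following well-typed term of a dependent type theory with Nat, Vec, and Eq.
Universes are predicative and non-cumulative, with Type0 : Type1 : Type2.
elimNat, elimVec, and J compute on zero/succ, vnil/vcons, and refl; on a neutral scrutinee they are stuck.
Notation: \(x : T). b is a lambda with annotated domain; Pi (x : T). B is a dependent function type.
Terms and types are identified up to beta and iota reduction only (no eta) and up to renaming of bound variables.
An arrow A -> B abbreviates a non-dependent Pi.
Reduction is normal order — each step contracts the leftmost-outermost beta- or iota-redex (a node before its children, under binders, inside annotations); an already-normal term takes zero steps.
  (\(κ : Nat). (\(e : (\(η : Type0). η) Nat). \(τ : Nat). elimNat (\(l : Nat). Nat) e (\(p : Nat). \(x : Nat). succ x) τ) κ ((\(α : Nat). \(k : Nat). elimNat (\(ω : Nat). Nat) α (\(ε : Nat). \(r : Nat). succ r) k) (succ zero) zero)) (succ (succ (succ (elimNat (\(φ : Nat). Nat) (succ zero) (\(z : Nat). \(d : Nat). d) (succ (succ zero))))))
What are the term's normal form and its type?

resulting normal form:
  succ (succ (succ (succ (succ zero))))
type:
  Nat


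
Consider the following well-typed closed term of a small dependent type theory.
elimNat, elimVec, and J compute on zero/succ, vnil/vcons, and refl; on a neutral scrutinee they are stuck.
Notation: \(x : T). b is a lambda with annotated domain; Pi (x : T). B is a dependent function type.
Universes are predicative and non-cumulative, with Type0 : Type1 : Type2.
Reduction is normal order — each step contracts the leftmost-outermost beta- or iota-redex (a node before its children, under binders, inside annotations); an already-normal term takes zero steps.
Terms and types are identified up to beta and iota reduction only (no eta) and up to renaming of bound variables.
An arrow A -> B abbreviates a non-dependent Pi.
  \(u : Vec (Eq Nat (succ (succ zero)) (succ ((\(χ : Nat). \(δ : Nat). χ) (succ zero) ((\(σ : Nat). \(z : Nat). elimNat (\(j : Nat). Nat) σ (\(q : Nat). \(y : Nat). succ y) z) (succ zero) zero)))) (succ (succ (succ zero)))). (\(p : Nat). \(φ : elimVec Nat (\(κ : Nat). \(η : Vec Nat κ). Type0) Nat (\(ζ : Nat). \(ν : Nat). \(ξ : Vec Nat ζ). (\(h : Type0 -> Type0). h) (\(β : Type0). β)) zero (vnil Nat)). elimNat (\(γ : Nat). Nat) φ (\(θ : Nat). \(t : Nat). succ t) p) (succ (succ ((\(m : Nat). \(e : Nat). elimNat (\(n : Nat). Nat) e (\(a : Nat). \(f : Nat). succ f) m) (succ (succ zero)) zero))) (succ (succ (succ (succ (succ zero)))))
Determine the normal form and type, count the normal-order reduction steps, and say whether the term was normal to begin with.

normal form:
  \(u : Vec (Eq Nat (succ (succ zero)) (succ (succ zero))) (succ (succ (succ zero)))). succ (succ (succ (succ (succ (succ (succ (succ (succ zero))))))))
the term's type:
  Vec (Eq Nat (succ (succ zero)) (succ (succ zero))) (succ (succ (succ zero))) -> Nat
reduction steps (normal order): 26
term was already normal: no
first contracted redex: a beta-redex


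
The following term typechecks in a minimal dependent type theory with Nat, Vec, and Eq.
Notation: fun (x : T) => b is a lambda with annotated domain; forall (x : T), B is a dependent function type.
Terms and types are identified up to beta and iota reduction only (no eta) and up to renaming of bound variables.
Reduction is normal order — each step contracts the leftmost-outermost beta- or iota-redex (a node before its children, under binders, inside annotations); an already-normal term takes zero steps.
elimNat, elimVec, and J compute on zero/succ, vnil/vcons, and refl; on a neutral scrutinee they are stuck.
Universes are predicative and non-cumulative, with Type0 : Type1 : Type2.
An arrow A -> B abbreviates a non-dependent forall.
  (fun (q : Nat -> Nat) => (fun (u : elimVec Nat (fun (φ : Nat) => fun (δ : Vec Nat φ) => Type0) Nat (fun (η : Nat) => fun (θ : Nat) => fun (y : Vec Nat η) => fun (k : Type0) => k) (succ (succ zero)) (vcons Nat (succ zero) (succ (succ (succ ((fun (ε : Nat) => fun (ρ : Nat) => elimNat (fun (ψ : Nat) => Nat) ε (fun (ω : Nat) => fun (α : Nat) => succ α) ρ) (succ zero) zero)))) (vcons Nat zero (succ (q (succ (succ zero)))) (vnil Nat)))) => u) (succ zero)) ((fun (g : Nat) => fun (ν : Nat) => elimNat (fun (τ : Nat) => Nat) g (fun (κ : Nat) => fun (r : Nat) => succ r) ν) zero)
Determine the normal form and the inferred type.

normal form:
  succ zero
the term's type:
  Nat
observation: the term reaches its normal form after 2 normal-order steps.


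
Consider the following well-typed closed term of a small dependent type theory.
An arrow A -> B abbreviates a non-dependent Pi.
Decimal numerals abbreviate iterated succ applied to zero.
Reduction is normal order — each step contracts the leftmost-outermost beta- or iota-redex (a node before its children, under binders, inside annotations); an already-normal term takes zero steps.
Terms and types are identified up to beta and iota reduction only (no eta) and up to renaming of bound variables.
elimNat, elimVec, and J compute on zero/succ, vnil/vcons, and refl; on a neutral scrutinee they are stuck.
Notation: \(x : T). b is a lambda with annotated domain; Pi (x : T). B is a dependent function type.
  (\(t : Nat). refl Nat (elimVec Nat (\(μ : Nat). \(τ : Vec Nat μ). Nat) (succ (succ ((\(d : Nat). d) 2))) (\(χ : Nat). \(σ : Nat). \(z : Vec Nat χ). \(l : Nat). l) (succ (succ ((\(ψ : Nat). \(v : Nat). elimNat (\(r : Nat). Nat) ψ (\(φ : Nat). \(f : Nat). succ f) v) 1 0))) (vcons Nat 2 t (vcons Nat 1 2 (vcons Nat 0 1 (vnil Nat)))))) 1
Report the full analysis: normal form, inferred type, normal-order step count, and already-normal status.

resulting normal form:
  refl Nat 4
inferred type:
  Eq Nat 4 4
normal-order step count: 18
term was already normal: no
first contracted redex: a beta-redex


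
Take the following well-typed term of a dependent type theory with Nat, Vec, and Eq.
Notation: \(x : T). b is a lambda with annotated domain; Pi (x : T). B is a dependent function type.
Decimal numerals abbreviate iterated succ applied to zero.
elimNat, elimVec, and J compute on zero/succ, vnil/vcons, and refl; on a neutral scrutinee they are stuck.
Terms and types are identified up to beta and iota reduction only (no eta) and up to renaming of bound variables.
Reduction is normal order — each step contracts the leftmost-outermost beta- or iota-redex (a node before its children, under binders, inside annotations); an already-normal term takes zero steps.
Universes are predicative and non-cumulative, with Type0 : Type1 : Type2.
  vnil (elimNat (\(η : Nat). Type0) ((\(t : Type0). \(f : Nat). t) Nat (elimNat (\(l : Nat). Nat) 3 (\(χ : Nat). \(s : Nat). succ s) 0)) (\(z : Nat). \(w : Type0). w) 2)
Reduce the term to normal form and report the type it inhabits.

resulting normal form:
  vnil Nat
type:
  Vec Nat 0


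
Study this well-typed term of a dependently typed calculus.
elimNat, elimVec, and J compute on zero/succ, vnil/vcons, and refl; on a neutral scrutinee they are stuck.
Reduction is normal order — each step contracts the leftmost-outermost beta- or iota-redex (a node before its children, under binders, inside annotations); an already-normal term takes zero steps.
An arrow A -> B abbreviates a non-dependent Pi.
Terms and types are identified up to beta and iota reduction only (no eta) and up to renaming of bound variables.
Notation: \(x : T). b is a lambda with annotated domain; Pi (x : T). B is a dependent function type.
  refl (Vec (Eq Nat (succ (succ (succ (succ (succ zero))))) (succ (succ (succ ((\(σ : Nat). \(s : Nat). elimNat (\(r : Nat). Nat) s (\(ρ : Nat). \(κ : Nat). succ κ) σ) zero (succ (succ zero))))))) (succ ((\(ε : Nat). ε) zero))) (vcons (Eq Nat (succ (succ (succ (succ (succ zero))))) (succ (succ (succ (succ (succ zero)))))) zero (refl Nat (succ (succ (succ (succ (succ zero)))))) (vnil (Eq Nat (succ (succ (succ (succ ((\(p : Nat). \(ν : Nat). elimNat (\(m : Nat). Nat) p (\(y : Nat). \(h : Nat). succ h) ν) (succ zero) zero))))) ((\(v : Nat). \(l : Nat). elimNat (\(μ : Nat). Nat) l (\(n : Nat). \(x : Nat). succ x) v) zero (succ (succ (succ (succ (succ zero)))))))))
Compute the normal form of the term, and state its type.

resulting normal form:
  refl (Vec (Eq Nat (succ (succ (succ (succ (succ zero))))) (succ (succ (succ (succ (succ zero)))))) (succ zero)) (vcons (Eq Nat (succ (succ (succ (succ (succ zero))))) (succ (succ (succ (succ (succ zero)))))) zero (refl Nat (succ (succ (succ (succ (succ zero)))))) (vnil (Eq Nat (succ (succ (succ (succ (succ zero))))) (succ (succ (succ (succ (succ zero))))))))
type:
  Eq (Vec (Eq Nat (succ (succ (succ (succ (succ zero))))) (succ (succ (succ (succ (succ zero)))))) (succ zero)) (vcons (Eq Nat (succ (succ (succ (succ (succ zero))))) (succ (succ (succ (succ (succ zero)))))) zero (refl Nat (succ (succ (succ (succ (succ zero)))))) (vnil (Eq Nat (succ (succ (succ (succ (succ zero))))) (succ (succ (succ (succ (succ zero)))))))) (vcons (Eq Nat (succ (succ (succ (succ (succ zero))))) (succ (succ (succ (succ (succ zero)))))) zero (refl Nat (succ (succ (succ (succ (succ zero)))))) (vnil (Eq Nat (succ (succ (succ (succ (succ zero))))) (succ (succ (succ (succ (succ zero))))))))


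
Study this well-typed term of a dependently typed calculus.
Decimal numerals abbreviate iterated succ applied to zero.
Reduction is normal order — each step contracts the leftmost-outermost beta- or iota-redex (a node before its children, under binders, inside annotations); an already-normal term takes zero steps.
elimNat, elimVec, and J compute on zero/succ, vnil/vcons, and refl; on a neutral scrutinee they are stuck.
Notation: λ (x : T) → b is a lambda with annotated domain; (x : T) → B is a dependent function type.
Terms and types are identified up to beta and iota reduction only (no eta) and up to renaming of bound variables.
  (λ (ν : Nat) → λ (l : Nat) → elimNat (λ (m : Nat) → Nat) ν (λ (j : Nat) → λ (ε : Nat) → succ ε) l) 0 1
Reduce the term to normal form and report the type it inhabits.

normal form:
  1
type:
  Nat
observation: normalization takes exactly 6 steps under the normal-order strategy.


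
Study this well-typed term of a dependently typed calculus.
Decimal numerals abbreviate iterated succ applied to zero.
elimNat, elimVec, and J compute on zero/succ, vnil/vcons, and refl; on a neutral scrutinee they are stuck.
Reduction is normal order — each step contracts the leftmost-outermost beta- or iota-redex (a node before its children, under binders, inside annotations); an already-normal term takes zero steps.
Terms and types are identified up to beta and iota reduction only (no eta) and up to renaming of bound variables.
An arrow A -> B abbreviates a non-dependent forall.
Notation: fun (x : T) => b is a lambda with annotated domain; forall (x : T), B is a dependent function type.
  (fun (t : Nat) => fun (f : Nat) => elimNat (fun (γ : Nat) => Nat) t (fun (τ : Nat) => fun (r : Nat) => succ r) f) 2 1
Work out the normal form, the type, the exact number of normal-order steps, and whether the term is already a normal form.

normal form:
  3
the term's type:
  Nat
steps to reach normal form (normal order): 6
already normal: no
first redex: a beta-redex


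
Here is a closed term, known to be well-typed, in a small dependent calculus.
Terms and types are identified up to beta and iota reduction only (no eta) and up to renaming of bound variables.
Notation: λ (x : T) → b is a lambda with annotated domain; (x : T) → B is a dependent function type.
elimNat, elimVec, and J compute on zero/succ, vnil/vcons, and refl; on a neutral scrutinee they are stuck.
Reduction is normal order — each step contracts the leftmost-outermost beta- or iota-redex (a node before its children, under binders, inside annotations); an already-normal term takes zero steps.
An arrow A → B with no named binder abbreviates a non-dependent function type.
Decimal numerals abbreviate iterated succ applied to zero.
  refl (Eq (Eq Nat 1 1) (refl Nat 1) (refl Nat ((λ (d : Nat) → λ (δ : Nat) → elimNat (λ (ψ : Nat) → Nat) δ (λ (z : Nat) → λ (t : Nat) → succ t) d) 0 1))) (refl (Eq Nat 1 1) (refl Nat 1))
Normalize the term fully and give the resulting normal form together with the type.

resulting normal form:
  refl (Eq (Eq Nat 1 1) (refl Nat 1) (refl Nat 1)) (refl (Eq Nat 1 1) (refl Nat 1))
inferred type:
  Eq (Eq (Eq Nat 1 1) (refl Nat 1) (refl Nat 1)) (refl (Eq Nat 1 1) (refl Nat 1)) (refl (Eq Nat 1 1) (refl Nat 1))
observation: the term reaches its normal form after 3 normal-order steps.


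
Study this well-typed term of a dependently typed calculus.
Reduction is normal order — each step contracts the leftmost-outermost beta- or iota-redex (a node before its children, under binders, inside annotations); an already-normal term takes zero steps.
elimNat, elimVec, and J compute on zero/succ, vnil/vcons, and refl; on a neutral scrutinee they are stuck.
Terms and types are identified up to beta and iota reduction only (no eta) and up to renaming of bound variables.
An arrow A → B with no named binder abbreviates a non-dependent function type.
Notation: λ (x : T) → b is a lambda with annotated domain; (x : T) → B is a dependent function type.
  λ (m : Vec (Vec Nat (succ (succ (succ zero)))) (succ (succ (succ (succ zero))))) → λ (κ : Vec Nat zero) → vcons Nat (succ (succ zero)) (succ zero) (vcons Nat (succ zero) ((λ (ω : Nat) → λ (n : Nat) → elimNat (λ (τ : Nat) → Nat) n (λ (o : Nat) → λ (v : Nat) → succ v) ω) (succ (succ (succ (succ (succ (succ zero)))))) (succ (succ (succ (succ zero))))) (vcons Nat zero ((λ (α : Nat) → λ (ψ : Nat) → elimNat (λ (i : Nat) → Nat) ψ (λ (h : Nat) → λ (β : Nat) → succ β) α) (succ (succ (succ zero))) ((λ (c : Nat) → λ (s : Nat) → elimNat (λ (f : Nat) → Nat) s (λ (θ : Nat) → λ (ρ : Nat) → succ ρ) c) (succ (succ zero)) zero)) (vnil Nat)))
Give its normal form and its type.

normal form:
  λ (m : Vec (Vec Nat (succ (succ (succ zero)))) (succ (succ (succ (succ zero))))) → λ (κ : Vec Nat zero) → vcons Nat (succ (succ zero)) (succ zero) (vcons Nat (succ zero) (succ (succ (succ (succ (succ (succ (succ (succ (succ (succ zero)))))))))) (vcons Nat zero (succ (succ (succ (succ (succ zero))))) (vnil Nat)))
the term's type:
  Vec (Vec Nat (succ (succ (succ zero)))) (succ (succ (succ (succ zero)))) → Vec Nat zero → Vec Nat (succ (succ (succ zero)))


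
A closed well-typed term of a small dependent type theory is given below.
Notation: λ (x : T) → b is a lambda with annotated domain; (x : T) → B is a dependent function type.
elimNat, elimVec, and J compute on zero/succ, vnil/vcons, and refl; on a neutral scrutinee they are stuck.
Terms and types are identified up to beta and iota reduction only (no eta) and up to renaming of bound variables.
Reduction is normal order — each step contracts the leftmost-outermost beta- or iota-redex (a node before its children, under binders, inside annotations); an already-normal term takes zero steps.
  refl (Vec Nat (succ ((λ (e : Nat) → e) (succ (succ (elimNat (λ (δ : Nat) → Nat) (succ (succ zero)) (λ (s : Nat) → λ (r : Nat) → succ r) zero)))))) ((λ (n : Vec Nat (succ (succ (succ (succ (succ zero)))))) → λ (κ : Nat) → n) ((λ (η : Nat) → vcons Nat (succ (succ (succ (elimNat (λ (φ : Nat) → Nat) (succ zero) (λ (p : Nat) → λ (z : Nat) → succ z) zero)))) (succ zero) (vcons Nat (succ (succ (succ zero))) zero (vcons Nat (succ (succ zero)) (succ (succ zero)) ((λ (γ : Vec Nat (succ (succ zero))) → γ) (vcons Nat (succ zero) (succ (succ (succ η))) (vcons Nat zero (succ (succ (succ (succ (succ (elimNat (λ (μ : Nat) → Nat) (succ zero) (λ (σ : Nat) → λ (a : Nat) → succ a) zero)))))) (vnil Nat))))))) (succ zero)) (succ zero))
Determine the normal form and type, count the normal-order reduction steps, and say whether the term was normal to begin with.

reduced normal form:
  refl (Vec Nat (succ (succ (succ (succ (succ zero)))))) (vcons Nat (succ (succ (succ (succ zero)))) (succ zero) (vcons Nat (succ (succ (succ zero))) zero (vcons Nat (succ (succ zero)) (succ (succ zero)) (vcons Nat (succ zero) (succ (succ (succ (succ zero)))) (vcons Nat zero (succ (succ (succ (succ (succ (succ zero)))))) (vnil Nat))))))
the term's type:
  Eq (Vec Nat (succ (succ (succ (succ (succ zero)))))) (vcons Nat (succ (succ (succ (succ zero)))) (succ zero) (vcons Nat (succ (succ (succ zero))) zero (vcons Nat (succ (succ zero)) (succ (succ zero)) (vcons Nat (succ zero) (succ (succ (succ (succ zero)))) (vcons Nat zero (succ (succ (succ (succ (succ (succ zero)))))) (vnil Nat)))))) (vcons Nat (succ (succ (succ (succ zero)))) (succ zero) (vcons Nat (succ (succ (succ zero))) zero (vcons Nat (succ (succ zero)) (succ (succ zero)) (vcons Nat (succ zero) (succ (succ (succ (succ zero)))) (vcons Nat zero (succ (succ (succ (succ (succ (succ zero)))))) (vnil Nat))))))
reduction steps (normal order): 8
term was already normal: no
first redex: a beta-redex


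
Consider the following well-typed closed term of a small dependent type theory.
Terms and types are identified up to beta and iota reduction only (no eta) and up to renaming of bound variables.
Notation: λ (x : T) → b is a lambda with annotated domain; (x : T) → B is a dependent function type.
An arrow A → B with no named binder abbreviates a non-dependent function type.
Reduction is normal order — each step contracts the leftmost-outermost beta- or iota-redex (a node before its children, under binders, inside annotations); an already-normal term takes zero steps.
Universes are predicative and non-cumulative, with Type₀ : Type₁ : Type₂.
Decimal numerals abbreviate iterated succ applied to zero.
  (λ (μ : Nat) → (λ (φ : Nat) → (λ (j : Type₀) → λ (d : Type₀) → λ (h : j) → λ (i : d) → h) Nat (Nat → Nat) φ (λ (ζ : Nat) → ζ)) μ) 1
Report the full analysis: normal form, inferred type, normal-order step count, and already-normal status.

resulting normal form:
  1
the term's type:
  Nat
normal-order step count: 6
already normal: no
first redex: a beta-redex


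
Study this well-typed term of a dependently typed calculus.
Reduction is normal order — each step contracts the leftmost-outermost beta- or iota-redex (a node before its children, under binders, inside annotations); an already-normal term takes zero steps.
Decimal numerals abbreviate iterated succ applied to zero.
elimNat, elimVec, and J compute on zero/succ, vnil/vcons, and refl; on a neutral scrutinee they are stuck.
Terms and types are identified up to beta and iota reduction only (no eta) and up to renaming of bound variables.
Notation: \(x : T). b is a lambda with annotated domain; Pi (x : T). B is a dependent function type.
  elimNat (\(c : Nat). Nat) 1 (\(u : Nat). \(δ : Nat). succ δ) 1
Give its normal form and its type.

reduced normal form:
  2
inferred type:
  Nat


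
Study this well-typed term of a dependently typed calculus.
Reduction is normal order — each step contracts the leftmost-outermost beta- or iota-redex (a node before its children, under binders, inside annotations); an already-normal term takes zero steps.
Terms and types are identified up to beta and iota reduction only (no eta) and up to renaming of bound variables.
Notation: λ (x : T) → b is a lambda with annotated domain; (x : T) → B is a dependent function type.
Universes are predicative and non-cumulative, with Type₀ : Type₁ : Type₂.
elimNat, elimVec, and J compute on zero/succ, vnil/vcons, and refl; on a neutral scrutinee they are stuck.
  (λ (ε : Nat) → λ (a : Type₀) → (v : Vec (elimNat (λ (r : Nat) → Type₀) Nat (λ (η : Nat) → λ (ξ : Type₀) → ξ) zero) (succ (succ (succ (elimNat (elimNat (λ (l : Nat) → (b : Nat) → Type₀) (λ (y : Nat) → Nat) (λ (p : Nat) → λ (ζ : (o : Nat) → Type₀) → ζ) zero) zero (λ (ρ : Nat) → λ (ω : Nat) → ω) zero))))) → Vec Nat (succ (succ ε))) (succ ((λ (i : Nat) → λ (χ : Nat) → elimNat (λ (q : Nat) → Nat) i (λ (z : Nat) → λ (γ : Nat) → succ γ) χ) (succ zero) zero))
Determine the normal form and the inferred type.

normal form:
  λ (ε : Type₀) → (a : Vec Nat (succ (succ (succ zero)))) → Vec Nat (succ (succ (succ (succ zero))))
type:
  (ε : Type₀) → Type₀
observation: the term reaches its normal form after 6 normal-order steps.


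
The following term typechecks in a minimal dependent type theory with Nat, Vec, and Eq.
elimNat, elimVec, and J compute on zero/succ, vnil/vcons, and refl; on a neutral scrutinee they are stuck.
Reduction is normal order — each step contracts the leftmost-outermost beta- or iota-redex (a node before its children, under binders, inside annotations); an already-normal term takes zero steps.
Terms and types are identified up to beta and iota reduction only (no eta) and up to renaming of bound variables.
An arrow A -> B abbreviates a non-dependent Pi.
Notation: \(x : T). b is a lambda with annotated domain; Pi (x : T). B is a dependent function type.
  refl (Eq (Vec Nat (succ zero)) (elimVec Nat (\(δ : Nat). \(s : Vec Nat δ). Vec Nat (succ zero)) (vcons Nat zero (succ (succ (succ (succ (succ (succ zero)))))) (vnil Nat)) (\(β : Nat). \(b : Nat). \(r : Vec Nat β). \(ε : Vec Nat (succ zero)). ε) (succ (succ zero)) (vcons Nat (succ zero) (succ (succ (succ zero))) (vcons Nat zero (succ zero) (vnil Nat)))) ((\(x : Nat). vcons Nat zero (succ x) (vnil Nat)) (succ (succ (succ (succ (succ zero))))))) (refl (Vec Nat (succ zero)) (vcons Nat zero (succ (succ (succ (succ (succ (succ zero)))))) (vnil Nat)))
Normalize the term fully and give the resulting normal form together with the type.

normal form:
  refl (Eq (Vec Nat (succ zero)) (vcons Nat zero (succ (succ (succ (succ (succ (succ zero)))))) (vnil Nat)) (vcons Nat zero (succ (succ (succ (succ (succ (succ zero)))))) (vnil Nat))) (refl (Vec Nat (succ zero)) (vcons Nat zero (succ (succ (succ (succ (succ (succ zero)))))) (vnil Nat)))
type:
  Eq (Eq (Vec Nat (succ zero)) (vcons Nat zero (succ (succ (succ (succ (succ (succ zero)))))) (vnil Nat)) (vcons Nat zero (succ (succ (succ (succ (succ (succ zero)))))) (vnil Nat))) (refl (Vec Nat (succ zero)) (vcons Nat zero (succ (succ (succ (succ (succ (succ zero)))))) (vnil Nat))) (refl (Vec Nat (succ zero)) (vcons Nat zero (succ (succ (succ (succ (succ (succ zero)))))) (vnil Nat)))


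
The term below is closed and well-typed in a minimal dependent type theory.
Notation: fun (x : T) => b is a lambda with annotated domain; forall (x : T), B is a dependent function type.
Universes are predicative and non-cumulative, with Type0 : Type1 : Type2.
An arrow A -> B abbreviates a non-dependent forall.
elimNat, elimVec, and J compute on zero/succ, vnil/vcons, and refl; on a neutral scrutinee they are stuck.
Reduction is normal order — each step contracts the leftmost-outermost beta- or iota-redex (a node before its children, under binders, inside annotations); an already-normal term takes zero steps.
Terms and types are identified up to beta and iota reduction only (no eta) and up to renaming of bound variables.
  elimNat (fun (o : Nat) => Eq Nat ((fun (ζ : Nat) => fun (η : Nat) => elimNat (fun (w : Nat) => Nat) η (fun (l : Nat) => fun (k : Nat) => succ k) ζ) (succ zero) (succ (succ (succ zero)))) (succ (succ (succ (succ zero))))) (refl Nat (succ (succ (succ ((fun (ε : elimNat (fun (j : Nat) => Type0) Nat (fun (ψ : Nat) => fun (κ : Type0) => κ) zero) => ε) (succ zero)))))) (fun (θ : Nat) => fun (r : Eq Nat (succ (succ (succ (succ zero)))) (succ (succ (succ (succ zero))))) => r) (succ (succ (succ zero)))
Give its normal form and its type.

normal form:
  refl Nat (succ (succ (succ (succ zero))))
inferred type:
  Eq Nat (succ (succ (succ (succ zero)))) (succ (succ (succ (succ zero))))
observation: the first redex contracted is an elimNat iota-redex; the normal form is reached in 11 normal-order steps.


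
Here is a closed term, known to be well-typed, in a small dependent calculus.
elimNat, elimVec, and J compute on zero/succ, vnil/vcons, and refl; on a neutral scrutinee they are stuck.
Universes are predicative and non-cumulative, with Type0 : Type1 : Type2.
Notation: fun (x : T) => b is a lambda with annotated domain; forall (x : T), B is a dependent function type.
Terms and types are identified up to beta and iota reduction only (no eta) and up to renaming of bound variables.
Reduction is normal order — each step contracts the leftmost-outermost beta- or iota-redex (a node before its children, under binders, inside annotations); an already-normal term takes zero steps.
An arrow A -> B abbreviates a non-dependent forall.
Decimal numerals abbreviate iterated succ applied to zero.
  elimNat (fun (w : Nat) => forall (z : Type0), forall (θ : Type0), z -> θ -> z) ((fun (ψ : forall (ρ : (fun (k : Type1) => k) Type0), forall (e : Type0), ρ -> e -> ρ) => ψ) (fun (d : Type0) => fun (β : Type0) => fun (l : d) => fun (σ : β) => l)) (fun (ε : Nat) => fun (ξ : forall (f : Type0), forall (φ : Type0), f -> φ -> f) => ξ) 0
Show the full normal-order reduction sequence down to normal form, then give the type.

normal-order reduction sequence:
  elimNat (fun (w : Nat) => forall (z : Type0), forall (θ : Type0), z -> θ -> z) ((fun (ψ : forall (ρ : (fun (k : Type1) => k) Type0), forall (e : Type0), ρ -> e -> ρ) => ψ) (fun (d : Type0) => fun (β : Type0) => fun (l : d) => fun (σ : β) => l)) (fun (ε : Nat) => fun (ξ : forall (f : Type0), forall (φ : Type0), f -> φ -> f) => ξ) 0
  ~> (fun (w : forall (z : (fun (θ : Type1) => θ) Type0), forall (ψ : Type0), z -> ψ -> z) => w) (fun (ρ : Type0) => fun (k : Type0) => fun (e : ρ) => fun (d : k) => e)
  ~> fun (w : Type0) => fun (z : Type0) => fun (θ : w) => fun (ψ : z) => θ
type:
  forall (w : Type0), forall (z : Type0), w -> z -> w


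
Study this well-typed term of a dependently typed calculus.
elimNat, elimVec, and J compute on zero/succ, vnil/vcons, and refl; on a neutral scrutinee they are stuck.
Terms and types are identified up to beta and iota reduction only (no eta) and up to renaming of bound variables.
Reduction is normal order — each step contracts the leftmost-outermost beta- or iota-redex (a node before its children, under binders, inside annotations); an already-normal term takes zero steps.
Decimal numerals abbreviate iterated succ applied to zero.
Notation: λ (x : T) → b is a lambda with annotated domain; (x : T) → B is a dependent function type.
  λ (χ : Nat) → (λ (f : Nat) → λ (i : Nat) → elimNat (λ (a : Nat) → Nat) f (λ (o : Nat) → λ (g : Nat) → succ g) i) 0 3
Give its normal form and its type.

normal form:
  λ (χ : Nat) → 3
type:
  (χ : Nat) → Nat
observation: reduction starts at a beta-redex, and 12 normal-order steps reach the normal form.


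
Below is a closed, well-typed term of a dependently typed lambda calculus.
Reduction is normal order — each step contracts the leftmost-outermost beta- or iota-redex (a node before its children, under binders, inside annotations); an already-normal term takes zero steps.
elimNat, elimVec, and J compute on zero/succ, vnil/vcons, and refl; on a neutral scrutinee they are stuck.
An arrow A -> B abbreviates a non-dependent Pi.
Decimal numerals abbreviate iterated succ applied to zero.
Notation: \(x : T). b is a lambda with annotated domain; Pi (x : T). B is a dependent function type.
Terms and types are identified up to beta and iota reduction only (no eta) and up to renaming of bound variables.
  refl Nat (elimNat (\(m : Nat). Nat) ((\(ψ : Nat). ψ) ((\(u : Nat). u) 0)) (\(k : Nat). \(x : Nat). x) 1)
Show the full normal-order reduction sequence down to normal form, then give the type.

normal-order reduction:
  refl Nat (elimNat (\(m : Nat). Nat) ((\(ψ : Nat). ψ) ((\(u : Nat). u) 0)) (\(k : Nat). \(x : Nat). x) 1)
  ~> refl Nat ((\(m : Nat). \(ψ : Nat). ψ) 0 (elimNat (\(u : Nat). Nat) ((\(k : Nat). k) ((\(x : Nat). x) 0)) (\(ρ : Nat). \(l : Nat). l) 0))
  ~> refl Nat ((\(m : Nat). m) (elimNat (\(ψ : Nat). Nat) ((\(u : Nat). u) ((\(k : Nat). k) 0)) (\(x : Nat). \(ρ : Nat). ρ) 0))
  ~> refl Nat (elimNat (\(m : Nat). Nat) ((\(ψ : Nat). ψ) ((\(u : Nat). u) 0)) (\(k : Nat). \(x : Nat). x) 0)
  ~> refl Nat ((\(m : Nat). m) ((\(ψ : Nat). ψ) 0))
  ~> refl Nat ((\(m : Nat). m) 0)
  ~> refl Nat 0
the term's type:
  Eq Nat 0 0


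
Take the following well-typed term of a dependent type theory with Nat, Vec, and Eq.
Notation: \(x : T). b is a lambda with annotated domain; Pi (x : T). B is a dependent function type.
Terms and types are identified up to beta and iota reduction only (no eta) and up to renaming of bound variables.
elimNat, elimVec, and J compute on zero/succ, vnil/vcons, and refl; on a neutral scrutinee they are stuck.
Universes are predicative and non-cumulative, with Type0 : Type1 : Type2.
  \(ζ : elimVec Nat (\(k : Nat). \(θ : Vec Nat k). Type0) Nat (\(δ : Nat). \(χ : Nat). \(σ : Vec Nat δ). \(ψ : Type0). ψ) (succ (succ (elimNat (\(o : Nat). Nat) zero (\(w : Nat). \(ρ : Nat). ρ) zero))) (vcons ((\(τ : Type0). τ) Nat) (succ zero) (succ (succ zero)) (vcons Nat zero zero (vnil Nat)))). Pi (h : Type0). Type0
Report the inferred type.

type:
  Pi (ζ : Nat). Type1


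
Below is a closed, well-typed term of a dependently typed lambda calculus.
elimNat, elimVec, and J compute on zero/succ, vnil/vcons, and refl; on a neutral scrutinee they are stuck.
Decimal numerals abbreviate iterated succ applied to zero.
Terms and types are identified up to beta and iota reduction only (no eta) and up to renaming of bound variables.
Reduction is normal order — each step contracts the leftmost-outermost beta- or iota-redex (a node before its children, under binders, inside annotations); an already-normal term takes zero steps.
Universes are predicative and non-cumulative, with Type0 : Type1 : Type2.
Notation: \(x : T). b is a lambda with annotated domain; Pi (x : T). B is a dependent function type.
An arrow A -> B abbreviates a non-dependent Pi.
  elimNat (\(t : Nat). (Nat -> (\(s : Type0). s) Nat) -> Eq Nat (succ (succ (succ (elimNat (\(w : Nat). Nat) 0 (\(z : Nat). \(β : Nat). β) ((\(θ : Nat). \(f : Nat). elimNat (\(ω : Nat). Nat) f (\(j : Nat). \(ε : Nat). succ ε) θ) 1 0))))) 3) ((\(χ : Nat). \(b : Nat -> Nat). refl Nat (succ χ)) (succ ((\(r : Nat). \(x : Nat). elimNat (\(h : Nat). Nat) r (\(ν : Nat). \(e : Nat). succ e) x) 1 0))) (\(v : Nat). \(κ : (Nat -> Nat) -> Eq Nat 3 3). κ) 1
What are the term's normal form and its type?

resulting normal form:
  \(t : Nat -> Nat). refl Nat 3
type:
  (Nat -> Nat) -> Eq Nat 3 3


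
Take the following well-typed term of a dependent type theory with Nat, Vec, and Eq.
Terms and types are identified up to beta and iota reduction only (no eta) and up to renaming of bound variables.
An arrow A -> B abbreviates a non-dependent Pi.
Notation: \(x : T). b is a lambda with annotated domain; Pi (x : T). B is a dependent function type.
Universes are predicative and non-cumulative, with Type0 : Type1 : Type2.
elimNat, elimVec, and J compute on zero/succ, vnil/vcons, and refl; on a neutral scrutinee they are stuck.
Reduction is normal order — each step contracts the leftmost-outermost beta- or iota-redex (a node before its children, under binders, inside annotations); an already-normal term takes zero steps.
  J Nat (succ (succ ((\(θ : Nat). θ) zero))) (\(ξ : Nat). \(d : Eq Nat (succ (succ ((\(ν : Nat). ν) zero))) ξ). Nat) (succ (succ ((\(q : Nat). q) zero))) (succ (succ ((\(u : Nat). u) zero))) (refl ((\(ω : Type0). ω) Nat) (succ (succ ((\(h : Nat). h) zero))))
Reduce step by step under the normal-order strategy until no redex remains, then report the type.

reduction (normal order):
  J Nat (succ (succ ((\(θ : Nat). θ) zero))) (\(ξ : Nat). \(d : Eq Nat (succ (succ ((\(ν : Nat). ν) zero))) ξ). Nat) (succ (succ ((\(q : Nat). q) zero))) (succ (succ ((\(u : Nat). u) zero))) (refl ((\(ω : Type0). ω) Nat) (succ (succ ((\(h : Nat). h) zero))))
  ~> succ (succ ((\(θ : Nat). θ) zero))
  ~> succ (succ zero)
the term's type:
  Nat


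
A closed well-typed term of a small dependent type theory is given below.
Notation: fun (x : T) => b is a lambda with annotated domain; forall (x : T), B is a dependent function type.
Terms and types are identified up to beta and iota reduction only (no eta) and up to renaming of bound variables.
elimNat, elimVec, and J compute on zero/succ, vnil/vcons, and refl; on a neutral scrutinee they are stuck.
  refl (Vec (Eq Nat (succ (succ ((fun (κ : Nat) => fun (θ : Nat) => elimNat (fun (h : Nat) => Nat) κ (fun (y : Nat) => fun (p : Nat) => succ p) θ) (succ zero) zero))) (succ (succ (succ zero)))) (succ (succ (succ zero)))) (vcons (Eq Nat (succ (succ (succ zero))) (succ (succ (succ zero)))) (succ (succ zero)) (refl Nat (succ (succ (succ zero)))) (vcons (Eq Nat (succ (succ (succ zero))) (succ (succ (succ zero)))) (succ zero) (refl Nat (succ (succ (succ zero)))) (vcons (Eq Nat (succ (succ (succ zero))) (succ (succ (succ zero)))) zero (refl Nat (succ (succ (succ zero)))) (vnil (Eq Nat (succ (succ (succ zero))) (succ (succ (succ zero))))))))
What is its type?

the term's type:
  Eq (Vec (Eq Nat (succ (succ (succ zero))) (succ (succ (succ zero)))) (succ (succ (succ zero)))) (vcons (Eq Nat (succ (succ (succ zero))) (succ (succ (succ zero)))) (succ (succ zero)) (refl Nat (succ (succ (succ zero)))) (vcons (Eq Nat (succ (succ (succ zero))) (succ (succ (succ zero)))) (succ zero) (refl Nat (succ (succ (succ zero)))) (vcons (Eq Nat (succ (succ (succ zero))) (succ (succ (succ zero)))) zero (refl Nat (succ (succ (succ zero)))) (vnil (Eq Nat (succ (succ (succ zero))) (succ (succ (succ zero)))))))) (vcons (Eq Nat (succ (succ (succ zero))) (succ (succ (succ zero)))) (succ (succ zero)) (refl Nat (succ (succ (succ zero)))) (vcons (Eq Nat (succ (succ (succ zero))) (succ (succ (succ zero)))) (succ zero) (refl Nat (succ (succ (succ zero)))) (vcons (Eq Nat (succ (succ (succ zero))) (succ (succ (succ zero)))) zero (refl Nat (succ (succ (succ zero)))) (vnil (Eq Nat (succ (succ (succ zero))) (succ (succ (succ zero))))))))
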